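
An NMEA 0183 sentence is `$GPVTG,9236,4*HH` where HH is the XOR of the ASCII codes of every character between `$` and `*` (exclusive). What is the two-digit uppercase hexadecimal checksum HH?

68

XOR the ASCII codes of the payload characters:
  'G' = 0x47 → acc = 0x47
  'P' = 0x50 → acc = 0x17
  'V' = 0x56 → acc = 0x41
  'T' = 0x54 → acc = 0x15
  'G' = 0x47 → acc = 0x52
  ',' = 0x2C → acc = 0x7E
  '9' = 0x39 → acc = 0x47
  '2' = 0x32 → acc = 0x75
  '3' = 0x33 → acc = 0x46
  '6' = 0x36 → acc = 0x70
  ',' = 0x2C → acc = 0x5C
  '4' = 0x34 → acc = 0x68
Checksum = 0x68.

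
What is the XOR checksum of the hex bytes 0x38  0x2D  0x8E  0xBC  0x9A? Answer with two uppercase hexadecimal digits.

XOR the bytes together:
  start with 0x38
  0x38 ⊕ 0x2D = 0x15
  0x15 ⊕ 0x8E = 0x9B
  0x9B ⊕ 0xBC = 0x27
  0x27 ⊕ 0x9A = 0xBD

BD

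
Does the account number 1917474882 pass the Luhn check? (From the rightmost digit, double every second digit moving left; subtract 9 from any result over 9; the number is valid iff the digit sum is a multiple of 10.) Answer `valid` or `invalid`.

valid

From the right, keep odd positions and double even positions (subtract 9 from any doubled value over 9):
  doubled (positions 2,4,...): 7 8 8 2 2 → sum 27
  kept (positions 1,3,...): 2 8 7 7 9 → sum 33
Total = 60.
60 mod 10 = 0, so the number is valid.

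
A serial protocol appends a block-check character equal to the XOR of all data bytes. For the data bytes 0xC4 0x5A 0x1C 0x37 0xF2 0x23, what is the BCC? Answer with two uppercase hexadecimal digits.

64

XOR the bytes together:
  start with 0xC4
  0xC4 ⊕ 0x5A = 0x9E
  0x9E ⊕ 0x1C = 0x82
  0x82 ⊕ 0x37 = 0xB5
  0xB5 ⊕ 0xF2 = 0x47
  0x47 ⊕ 0x23 = 0x64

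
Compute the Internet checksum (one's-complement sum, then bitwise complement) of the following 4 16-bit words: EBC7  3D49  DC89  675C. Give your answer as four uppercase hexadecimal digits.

9308

One's-complement addition (fold any carry out of bit 15 back into bit 0):
  0xEBC7 + 0x3D49 = 0x12910 → wrap carry → 0x2911
  0x2911 + 0xDC89 = 0x1059A → wrap carry → 0x059B
  0x059B + 0x675C = 0x06CF7
One's-complement sum = 0x6CF7.
Checksum = ~0x6CF7 & 0xFFFF = 0x9308.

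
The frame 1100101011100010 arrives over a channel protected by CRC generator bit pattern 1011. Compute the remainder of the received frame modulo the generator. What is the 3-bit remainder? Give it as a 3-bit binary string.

000

Modulo-2 division of 1100101011100010 by 1011:
  pos 0: 1100 XOR 1011 = 0111
  pos 1: 1111 XOR 1011 = 0100
  pos 2: 1000 XOR 1011 = 0011
  pos 4: 1110 XOR 1011 = 0101
  pos 5: 1011 XOR 1011 = 0000
  pos 9: 1100 XOR 1011 = 0111
  pos 10: 1110 XOR 1011 = 0101
  pos 11: 1011 XOR 1011 = 0000
Remainder = 000 (zero — the frame passes the CRC check).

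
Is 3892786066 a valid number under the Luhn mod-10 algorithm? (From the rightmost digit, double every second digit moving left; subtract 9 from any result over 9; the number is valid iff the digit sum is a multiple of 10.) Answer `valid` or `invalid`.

valid

From the right, keep odd positions and double even positions (subtract 9 from any doubled value over 9):
  doubled (positions 2,4,...): 3 3 5 9 6 → sum 26
  kept (positions 1,3,...): 6 0 8 2 8 → sum 24
Total = 50.
50 mod 10 = 0, so the number is valid.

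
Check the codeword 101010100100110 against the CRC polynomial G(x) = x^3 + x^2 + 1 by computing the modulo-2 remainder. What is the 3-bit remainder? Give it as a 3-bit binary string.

000

Modulo-2 division of 101010100100110 by 1101:
  pos 0: 1010 XOR 1101 = 0111
  pos 1: 1111 XOR 1101 = 0010
  pos 3: 1001 XOR 1101 = 0100
  pos 4: 1000 XOR 1101 = 0101
  pos 5: 1010 XOR 1101 = 0111
  pos 6: 1111 XOR 1101 = 0010
  pos 8: 1000 XOR 1101 = 0101
  pos 9: 1011 XOR 1101 = 0110
  pos 10: 1101 XOR 1101 = 0000
Remainder = 000 (zero — the frame passes the CRC check).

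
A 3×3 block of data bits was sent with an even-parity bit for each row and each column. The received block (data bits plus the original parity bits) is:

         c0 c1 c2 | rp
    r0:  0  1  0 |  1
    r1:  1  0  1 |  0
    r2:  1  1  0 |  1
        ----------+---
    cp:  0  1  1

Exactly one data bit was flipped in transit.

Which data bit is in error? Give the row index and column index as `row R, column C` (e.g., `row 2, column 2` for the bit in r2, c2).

Recompute each row's even parity and compare to rp:
  r0: data parity 1, sent rp 1 → ok
  r1: data parity 0, sent rp 0 → ok
  r2: data parity 0, sent rp 1 → mismatch
Recompute each column's even parity and compare to cp:
  c0: data parity 0, sent cp 0 → ok
  c1: data parity 0, sent cp 1 → mismatch
  c2: data parity 1, sent cp 1 → ok
Exactly one row (r2) and one column (c1) fail → the flipped bit is at their intersection.

row 2, column 1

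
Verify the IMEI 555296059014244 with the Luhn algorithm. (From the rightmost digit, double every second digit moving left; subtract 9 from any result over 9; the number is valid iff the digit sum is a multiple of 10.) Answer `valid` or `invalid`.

From the right, keep odd positions and double even positions (subtract 9 from any doubled value over 9):
  doubled (positions 2,4,...): 8 8 0 1 3 4 1 → sum 25
  kept (positions 1,3,...): 4 2 1 9 0 9 5 5 → sum 35
Total = 60.
60 mod 10 = 0, so the number is valid.

valid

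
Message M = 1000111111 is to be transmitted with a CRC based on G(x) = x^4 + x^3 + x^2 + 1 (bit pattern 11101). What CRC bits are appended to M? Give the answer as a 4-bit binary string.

Append 4 zeros: 10001111110000. Divide by 11101 (XOR where the leading bit is 1):
  pos 0: 10001 XOR 11101 = 01100
  pos 1: 11001 XOR 11101 = 00100
  pos 3: 10011 XOR 11101 = 01110
  pos 4: 11101 XOR 11101 = 00000
  pos 9: 10000 XOR 11101 = 01101
Remainder (last 4 bits) = 1101. This is the CRC / FCS.

1101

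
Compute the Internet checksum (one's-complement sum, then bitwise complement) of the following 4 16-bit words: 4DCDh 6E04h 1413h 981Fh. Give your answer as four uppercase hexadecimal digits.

One's-complement addition (fold any carry out of bit 15 back into bit 0):
  0x4DCD + 0x6E04 = 0x0BBD1
  0xBBD1 + 0x1413 = 0x0CFE4
  0xCFE4 + 0x981F = 0x16803 → wrap carry → 0x6804
One's-complement sum = 0x6804.
Checksum = ~0x6804 & 0xFFFF = 0x97FB.

97FB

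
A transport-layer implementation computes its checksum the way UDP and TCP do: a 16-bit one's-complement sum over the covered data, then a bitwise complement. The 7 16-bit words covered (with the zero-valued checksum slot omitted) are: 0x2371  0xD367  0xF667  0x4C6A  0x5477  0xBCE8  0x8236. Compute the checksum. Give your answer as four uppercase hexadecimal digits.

32BE

One's-complement addition (fold any carry out of bit 15 back into bit 0):
  0x2371 + 0xD367 = 0x0F6D8
  0xF6D8 + 0xF667 = 0x1ED3F → wrap carry → 0xED40
  0xED40 + 0x4C6A = 0x139AA → wrap carry → 0x39AB
  0x39AB + 0x5477 = 0x08E22
  0x8E22 + 0xBCE8 = 0x14B0A → wrap carry → 0x4B0B
  0x4B0B + 0x8236 = 0x0CD41
One's-complement sum = 0xCD41.
Checksum = ~0xCD41 & 0xFFFF = 0x32BE.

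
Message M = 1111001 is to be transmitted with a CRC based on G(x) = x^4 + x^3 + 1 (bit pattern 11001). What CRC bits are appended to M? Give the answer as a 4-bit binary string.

1111

Append 4 zeros: 11110010000. Divide by 11001 (XOR where the leading bit is 1):
  pos 0: 11110 XOR 11001 = 00111
  pos 2: 11101 XOR 11001 = 00100
  pos 4: 10000 XOR 11001 = 01001
  pos 5: 10010 XOR 11001 = 01011
  pos 6: 10110 XOR 11001 = 01111
Remainder (last 4 bits) = 1111. This is the CRC / FCS.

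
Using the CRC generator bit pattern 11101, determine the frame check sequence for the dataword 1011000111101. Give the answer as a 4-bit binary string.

1111

Append 4 zeros: 10110001111010000. Divide by 11101 (XOR where the leading bit is 1):
  pos 0: 10110 XOR 11101 = 01011
  pos 1: 10110 XOR 11101 = 01011
  pos 2: 10110 XOR 11101 = 01011
  pos 3: 10111 XOR 11101 = 01010
  pos 4: 10101 XOR 11101 = 01000
  pos 5: 10001 XOR 11101 = 01100
  pos 6: 11001 XOR 11101 = 00100
  pos 8: 10001 XOR 11101 = 01100
  pos 9: 11000 XOR 11101 = 00101
  pos 11: 10100 XOR 11101 = 01001
  pos 12: 10010 XOR 11101 = 01111
Remainder (last 4 bits) = 1111. This is the CRC / FCS.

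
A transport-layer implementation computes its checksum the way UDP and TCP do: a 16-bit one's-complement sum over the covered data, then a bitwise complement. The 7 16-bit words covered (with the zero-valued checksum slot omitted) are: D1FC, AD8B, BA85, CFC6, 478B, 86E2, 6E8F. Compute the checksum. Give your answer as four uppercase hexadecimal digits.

B92D

One's-complement addition (fold any carry out of bit 15 back into bit 0):
  0xD1FC + 0xAD8B = 0x17F87 → wrap carry → 0x7F88
  0x7F88 + 0xBA85 = 0x13A0D → wrap carry → 0x3A0E
  0x3A0E + 0xCFC6 = 0x109D4 → wrap carry → 0x09D5
  0x09D5 + 0x478B = 0x05160
  0x5160 + 0x86E2 = 0x0D842
  0xD842 + 0x6E8F = 0x146D1 → wrap carry → 0x46D2
One's-complement sum = 0x46D2.
Checksum = ~0x46D2 & 0xFFFF = 0xB92D.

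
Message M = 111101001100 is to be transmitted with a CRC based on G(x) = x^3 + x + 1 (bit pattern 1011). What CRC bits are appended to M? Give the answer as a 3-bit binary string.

Append 3 zeros: 111101001100000. Divide by 1011 (XOR where the leading bit is 1):
  pos 0: 1111 XOR 1011 = 0100
  pos 1: 1000 XOR 1011 = 0011
  pos 3: 1110 XOR 1011 = 0101
  pos 4: 1010 XOR 1011 = 0001
  pos 7: 1110 XOR 1011 = 0101
  pos 8: 1010 XOR 1011 = 0001
  pos 11: 1000 XOR 1011 = 0011
Remainder (last 3 bits) = 011. This is the CRC / FCS.

011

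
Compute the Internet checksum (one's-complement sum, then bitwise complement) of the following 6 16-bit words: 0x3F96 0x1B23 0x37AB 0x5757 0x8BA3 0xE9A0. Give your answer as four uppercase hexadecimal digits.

A0FF

One's-complement addition (fold any carry out of bit 15 back into bit 0):
  0x3F96 + 0x1B23 = 0x05AB9
  0x5AB9 + 0x37AB = 0x09264
  0x9264 + 0x5757 = 0x0E9BB
  0xE9BB + 0x8BA3 = 0x1755E → wrap carry → 0x755F
  0x755F + 0xE9A0 = 0x15EFF → wrap carry → 0x5F00
One's-complement sum = 0x5F00.
Checksum = ~0x5F00 & 0xFFFF = 0xA0FF.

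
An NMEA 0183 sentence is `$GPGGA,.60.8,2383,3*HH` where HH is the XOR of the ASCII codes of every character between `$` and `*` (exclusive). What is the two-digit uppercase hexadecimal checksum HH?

XOR the ASCII codes of the payload characters:
  'G' = 0x47 → acc = 0x47
  'P' = 0x50 → acc = 0x17
  'G' = 0x47 → acc = 0x50
  'G' = 0x47 → acc = 0x17
  'A' = 0x41 → acc = 0x56
  ',' = 0x2C → acc = 0x7A
  '.' = 0x2E → acc = 0x54
  '6' = 0x36 → acc = 0x62
  '0' = 0x30 → acc = 0x52
  '.' = 0x2E → acc = 0x7C
  '8' = 0x38 → acc = 0x44
  ',' = 0x2C → acc = 0x68
  '2' = 0x32 → acc = 0x5A
  '3' = 0x33 → acc = 0x69
  '8' = 0x38 → acc = 0x51
  '3' = 0x33 → acc = 0x62
  ',' = 0x2C → acc = 0x4E
  '3' = 0x33 → acc = 0x7D
Checksum = 0x7D.

7D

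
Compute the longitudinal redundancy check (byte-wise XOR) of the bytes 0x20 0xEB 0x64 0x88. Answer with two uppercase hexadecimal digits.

XOR the bytes together:
  start with 0x20
  0x20 ⊕ 0xEB = 0xCB
  0xCB ⊕ 0x64 = 0xAF
  0xAF ⊕ 0x88 = 0x27

27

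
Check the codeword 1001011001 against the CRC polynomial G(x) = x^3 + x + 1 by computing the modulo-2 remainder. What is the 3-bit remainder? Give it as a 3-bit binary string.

Modulo-2 division of 1001011001 by 1011:
  pos 0: 1001 XOR 1011 = 0010
  pos 2: 1001 XOR 1011 = 0010
  pos 4: 1010 XOR 1011 = 0001
Remainder = 101 (nonzero — an error is detected).

101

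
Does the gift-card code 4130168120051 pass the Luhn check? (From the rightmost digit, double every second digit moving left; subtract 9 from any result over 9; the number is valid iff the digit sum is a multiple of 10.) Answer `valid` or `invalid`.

invalid

From the right, keep odd positions and double even positions (subtract 9 from any doubled value over 9):
  doubled (positions 2,4,...): 1 0 2 3 0 2 → sum 8
  kept (positions 1,3,...): 1 0 2 8 1 3 4 → sum 19
Total = 27.
27 mod 10 = 7, so the number is invalid.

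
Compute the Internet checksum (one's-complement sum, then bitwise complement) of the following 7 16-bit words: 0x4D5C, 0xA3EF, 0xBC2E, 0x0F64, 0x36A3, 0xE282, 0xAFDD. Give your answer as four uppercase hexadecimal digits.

One's-complement addition (fold any carry out of bit 15 back into bit 0):
  0x4D5C + 0xA3EF = 0x0F14B
  0xF14B + 0xBC2E = 0x1AD79 → wrap carry → 0xAD7A
  0xAD7A + 0x0F64 = 0x0BCDE
  0xBCDE + 0x36A3 = 0x0F381
  0xF381 + 0xE282 = 0x1D603 → wrap carry → 0xD604
  0xD604 + 0xAFDD = 0x185E1 → wrap carry → 0x85E2
One's-complement sum = 0x85E2.
Checksum = ~0x85E2 & 0xFFFF = 0x7A1D.

7A1D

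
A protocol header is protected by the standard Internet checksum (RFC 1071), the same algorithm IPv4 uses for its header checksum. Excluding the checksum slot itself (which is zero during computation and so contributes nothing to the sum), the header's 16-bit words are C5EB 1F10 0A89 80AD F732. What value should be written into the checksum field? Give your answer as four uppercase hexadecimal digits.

One's-complement addition (fold any carry out of bit 15 back into bit 0):
  0xC5EB + 0x1F10 = 0x0E4FB
  0xE4FB + 0x0A89 = 0x0EF84
  0xEF84 + 0x80AD = 0x17031 → wrap carry → 0x7032
  0x7032 + 0xF732 = 0x16764 → wrap carry → 0x6765
One's-complement sum = 0x6765.
Checksum = ~0x6765 & 0xFFFF = 0x989A.

989A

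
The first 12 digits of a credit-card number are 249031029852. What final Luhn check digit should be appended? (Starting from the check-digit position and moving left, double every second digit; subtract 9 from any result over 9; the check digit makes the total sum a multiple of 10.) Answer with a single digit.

Partial digits right→left: 2 5 8 9 2 0 1 3 0 9 4 2
Double every second digit counting from the check-digit position (so the 1st, 3rd, 5th, ... of the partial from the right).
  doubled (with −9 where >9): 4 7 4 2 0 8 → sum 25
  kept as-is: 5 9 0 3 9 2 → sum 28
Total = 25 + 28 = 53.
Check digit = (10 − (53 mod 10)) mod 10 = 7.

7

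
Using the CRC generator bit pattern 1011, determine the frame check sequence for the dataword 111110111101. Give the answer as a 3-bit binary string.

Append 3 zeros: 111110111101000. Divide by 1011 (XOR where the leading bit is 1):
  pos 0: 1111 XOR 1011 = 0100
  pos 1: 1001 XOR 1011 = 0010
  pos 3: 1001 XOR 1011 = 0010
  pos 5: 1011 XOR 1011 = 0000
  pos 9: 1010 XOR 1011 = 0001
Remainder (last 3 bits) = 100. This is the CRC / FCS.

100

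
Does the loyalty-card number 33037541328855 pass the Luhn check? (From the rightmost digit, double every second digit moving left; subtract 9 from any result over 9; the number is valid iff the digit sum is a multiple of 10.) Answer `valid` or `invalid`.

valid

From the right, keep odd positions and double even positions (subtract 9 from any doubled value over 9):
  doubled (positions 2,4,...): 1 7 6 8 5 0 6 → sum 33
  kept (positions 1,3,...): 5 8 2 1 5 3 3 → sum 27
Total = 60.
60 mod 10 = 0, so the number is valid.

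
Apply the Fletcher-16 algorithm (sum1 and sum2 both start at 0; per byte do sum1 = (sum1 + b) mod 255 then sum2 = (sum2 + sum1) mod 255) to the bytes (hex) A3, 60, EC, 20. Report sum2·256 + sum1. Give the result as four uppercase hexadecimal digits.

Running sums (mod 255):
  after byte 0 (A3): sum1=163, sum2=163
  after byte 1 (60): sum1=4, sum2=167
  after byte 2 (EC): sum1=240, sum2=152
  after byte 3 (20): sum1=17, sum2=169
Checksum = sum2·256 + sum1 = 169·256 + 17 = 43281 = 0xA911.

A911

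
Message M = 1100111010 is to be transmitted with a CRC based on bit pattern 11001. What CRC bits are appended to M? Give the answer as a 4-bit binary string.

0010

Append 4 zeros: 11001110100000. Divide by 11001 (XOR where the leading bit is 1):
  pos 0: 11001 XOR 11001 = 00000
  pos 5: 11010 XOR 11001 = 00011
  pos 8: 11000 XOR 11001 = 00001
Remainder (last 4 bits) = 0010. This is the CRC / FCS.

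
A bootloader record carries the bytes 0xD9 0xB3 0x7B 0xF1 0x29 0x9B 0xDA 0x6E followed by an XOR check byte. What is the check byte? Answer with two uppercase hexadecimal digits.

XOR the bytes together:
  start with 0xD9
  0xD9 ⊕ 0xB3 = 0x6A
  0x6A ⊕ 0x7B = 0x11
  0x11 ⊕ 0xF1 = 0xE0
  0xE0 ⊕ 0x29 = 0xC9
  0xC9 ⊕ 0x9B = 0x52
  0x52 ⊕ 0xDA = 0x88
  0x88 ⊕ 0x6E = 0xE6

E6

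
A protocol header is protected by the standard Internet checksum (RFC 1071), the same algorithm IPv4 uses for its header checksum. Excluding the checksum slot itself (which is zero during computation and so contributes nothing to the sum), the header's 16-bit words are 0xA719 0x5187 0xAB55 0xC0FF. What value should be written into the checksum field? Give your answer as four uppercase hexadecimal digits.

9B09

One's-complement addition (fold any carry out of bit 15 back into bit 0):
  0xA719 + 0x5187 = 0x0F8A0
  0xF8A0 + 0xAB55 = 0x1A3F5 → wrap carry → 0xA3F6
  0xA3F6 + 0xC0FF = 0x164F5 → wrap carry → 0x64F6
One's-complement sum = 0x64F6.
Checksum = ~0x64F6 & 0xFFFF = 0x9B09.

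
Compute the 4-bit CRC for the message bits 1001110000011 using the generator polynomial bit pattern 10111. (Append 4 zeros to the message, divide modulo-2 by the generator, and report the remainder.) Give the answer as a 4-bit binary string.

1111

Append 4 zeros: 10011100000110000. Divide by 10111 (XOR where the leading bit is 1):
  pos 0: 10011 XOR 10111 = 00100
  pos 2: 10010 XOR 10111 = 00101
  pos 4: 10100 XOR 10111 = 00011
  pos 7: 11001 XOR 10111 = 01110
  pos 8: 11101 XOR 10111 = 01010
  pos 9: 10100 XOR 10111 = 00011
  pos 12: 11000 XOR 10111 = 01111
Remainder (last 4 bits) = 1111. This is the CRC / FCS.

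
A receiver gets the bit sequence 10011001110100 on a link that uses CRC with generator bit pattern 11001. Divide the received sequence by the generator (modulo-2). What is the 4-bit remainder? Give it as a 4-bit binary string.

Modulo-2 division of 10011001110100 by 11001:
  pos 0: 10011 XOR 11001 = 01010
  pos 1: 10100 XOR 11001 = 01101
  pos 2: 11010 XOR 11001 = 00011
  pos 5: 11111 XOR 11001 = 00110
  pos 7: 11001 XOR 11001 = 00000
Remainder = 0000 (zero — the frame passes the CRC check).

0000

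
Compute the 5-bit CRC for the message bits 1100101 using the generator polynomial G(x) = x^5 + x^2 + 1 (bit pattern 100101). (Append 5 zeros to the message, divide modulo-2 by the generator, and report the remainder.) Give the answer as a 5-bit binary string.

Append 5 zeros: 110010100000. Divide by 100101 (XOR where the leading bit is 1):
  pos 0: 110010 XOR 100101 = 010111
  pos 1: 101111 XOR 100101 = 001010
  pos 3: 101000 XOR 100101 = 001101
  pos 5: 110100 XOR 100101 = 010001
  pos 6: 100010 XOR 100101 = 000111
Remainder (last 5 bits) = 00111. This is the CRC / FCS.

00111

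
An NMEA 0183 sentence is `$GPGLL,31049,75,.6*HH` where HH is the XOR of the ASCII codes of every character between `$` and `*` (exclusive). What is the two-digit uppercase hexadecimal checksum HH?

XOR the ASCII codes of the payload characters:
  'G' = 0x47 → acc = 0x47
  'P' = 0x50 → acc = 0x17
  'G' = 0x47 → acc = 0x50
  'L' = 0x4C → acc = 0x1C
  'L' = 0x4C → acc = 0x50
  ',' = 0x2C → acc = 0x7C
  '3' = 0x33 → acc = 0x4F
  '1' = 0x31 → acc = 0x7E
  '0' = 0x30 → acc = 0x4E
  '4' = 0x34 → acc = 0x7A
  '9' = 0x39 → acc = 0x43
  ',' = 0x2C → acc = 0x6F
  '7' = 0x37 → acc = 0x58
  '5' = 0x35 → acc = 0x6D
  ',' = 0x2C → acc = 0x41
  '.' = 0x2E → acc = 0x6F
  '6' = 0x36 → acc = 0x59
Checksum = 0x59.

59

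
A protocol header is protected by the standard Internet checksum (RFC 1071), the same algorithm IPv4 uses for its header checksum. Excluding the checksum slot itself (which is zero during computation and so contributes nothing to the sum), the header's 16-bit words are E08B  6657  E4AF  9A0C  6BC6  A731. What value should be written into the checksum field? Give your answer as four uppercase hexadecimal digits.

2768

One's-complement addition (fold any carry out of bit 15 back into bit 0):
  0xE08B + 0x6657 = 0x146E2 → wrap carry → 0x46E3
  0x46E3 + 0xE4AF = 0x12B92 → wrap carry → 0x2B93
  0x2B93 + 0x9A0C = 0x0C59F
  0xC59F + 0x6BC6 = 0x13165 → wrap carry → 0x3166
  0x3166 + 0xA731 = 0x0D897
One's-complement sum = 0xD897.
Checksum = ~0xD897 & 0xFFFF = 0x2768.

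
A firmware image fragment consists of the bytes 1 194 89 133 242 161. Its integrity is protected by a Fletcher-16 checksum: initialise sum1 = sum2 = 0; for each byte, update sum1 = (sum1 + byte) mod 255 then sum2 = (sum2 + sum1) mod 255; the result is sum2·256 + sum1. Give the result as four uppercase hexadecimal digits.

Running sums (mod 255):
  after byte 0 (1): sum1=1, sum2=1
  after byte 1 (194): sum1=195, sum2=196
  after byte 2 (89): sum1=29, sum2=225
  after byte 3 (133): sum1=162, sum2=132
  after byte 4 (242): sum1=149, sum2=26
  after byte 5 (161): sum1=55, sum2=81
Checksum = sum2·256 + sum1 = 81·256 + 55 = 20791 = 0x5137.

5137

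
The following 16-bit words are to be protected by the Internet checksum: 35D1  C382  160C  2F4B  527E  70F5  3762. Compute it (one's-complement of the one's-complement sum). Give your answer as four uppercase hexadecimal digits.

One's-complement addition (fold any carry out of bit 15 back into bit 0):
  0x35D1 + 0xC382 = 0x0F953
  0xF953 + 0x160C = 0x10F5F → wrap carry → 0x0F60
  0x0F60 + 0x2F4B = 0x03EAB
  0x3EAB + 0x527E = 0x09129
  0x9129 + 0x70F5 = 0x1021E → wrap carry → 0x021F
  0x021F + 0x3762 = 0x03981
One's-complement sum = 0x3981.
Checksum = ~0x3981 & 0xFFFF = 0xC67E.

C67E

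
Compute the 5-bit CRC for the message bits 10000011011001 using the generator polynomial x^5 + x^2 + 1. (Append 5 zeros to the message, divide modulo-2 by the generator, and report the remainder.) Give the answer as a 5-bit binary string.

Append 5 zeros: 1000001101100100000. Divide by 100101 (XOR where the leading bit is 1):
  pos 0: 100000 XOR 100101 = 000101
  pos 3: 101110 XOR 100101 = 001011
  pos 5: 101111 XOR 100101 = 001010
  pos 7: 101000 XOR 100101 = 001101
  pos 9: 110110 XOR 100101 = 010011
  pos 10: 100110 XOR 100101 = 000011
Remainder (last 5 bits) = 11000. This is the CRC / FCS.

11000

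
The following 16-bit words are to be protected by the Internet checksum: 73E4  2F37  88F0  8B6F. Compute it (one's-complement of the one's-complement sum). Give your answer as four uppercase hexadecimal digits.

One's-complement addition (fold any carry out of bit 15 back into bit 0):
  0x73E4 + 0x2F37 = 0x0A31B
  0xA31B + 0x88F0 = 0x12C0B → wrap carry → 0x2C0C
  0x2C0C + 0x8B6F = 0x0B77B
One's-complement sum = 0xB77B.
Checksum = ~0xB77B & 0xFFFF = 0x4884.

4884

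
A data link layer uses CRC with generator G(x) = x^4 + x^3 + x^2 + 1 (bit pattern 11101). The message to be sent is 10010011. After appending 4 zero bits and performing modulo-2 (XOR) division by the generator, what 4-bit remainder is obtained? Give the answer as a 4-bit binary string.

0101

Append 4 zeros: 100100110000. Divide by 11101 (XOR where the leading bit is 1):
  pos 0: 10010 XOR 11101 = 01111
  pos 1: 11110 XOR 11101 = 00011
  pos 4: 11110 XOR 11101 = 00011
  pos 7: 11000 XOR 11101 = 00101
Remainder (last 4 bits) = 0101. This is the CRC / FCS.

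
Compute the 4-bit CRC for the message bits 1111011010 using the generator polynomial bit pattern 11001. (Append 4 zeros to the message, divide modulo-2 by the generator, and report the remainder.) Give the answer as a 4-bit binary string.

Append 4 zeros: 11110110100000. Divide by 11001 (XOR where the leading bit is 1):
  pos 0: 11110 XOR 11001 = 00111
  pos 2: 11111 XOR 11001 = 00110
  pos 4: 11001 XOR 11001 = 00000
Remainder (last 4 bits) = 0000. This is the CRC / FCS.

0000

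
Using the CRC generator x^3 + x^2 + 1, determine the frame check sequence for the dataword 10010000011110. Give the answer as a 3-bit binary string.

001

Append 3 zeros: 10010000011110000. Divide by 1101 (XOR where the leading bit is 1):
  pos 0: 1001 XOR 1101 = 0100
  pos 1: 1000 XOR 1101 = 0101
  pos 2: 1010 XOR 1101 = 0111
  pos 3: 1110 XOR 1101 = 0011
  pos 5: 1100 XOR 1101 = 0001
  pos 8: 1111 XOR 1101 = 0010
  pos 10: 1010 XOR 1101 = 0111
  pos 11: 1110 XOR 1101 = 0011
  pos 13: 1100 XOR 1101 = 0001
Remainder (last 3 bits) = 001. This is the CRC / FCS.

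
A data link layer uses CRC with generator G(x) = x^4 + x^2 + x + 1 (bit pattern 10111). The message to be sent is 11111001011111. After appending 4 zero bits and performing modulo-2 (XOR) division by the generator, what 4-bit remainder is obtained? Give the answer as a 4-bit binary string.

1101

Append 4 zeros: 111110010111110000. Divide by 10111 (XOR where the leading bit is 1):
  pos 0: 11111 XOR 10111 = 01000
  pos 1: 10000 XOR 10111 = 00111
  pos 3: 11101 XOR 10111 = 01010
  pos 4: 10100 XOR 10111 = 00011
  pos 7: 11111 XOR 10111 = 01000
  pos 8: 10001 XOR 10111 = 00110
  pos 10: 11010 XOR 10111 = 01101
  pos 11: 11010 XOR 10111 = 01101
  pos 12: 11010 XOR 10111 = 01101
  pos 13: 11010 XOR 10111 = 01101
Remainder (last 4 bits) = 1101. This is the CRC / FCS.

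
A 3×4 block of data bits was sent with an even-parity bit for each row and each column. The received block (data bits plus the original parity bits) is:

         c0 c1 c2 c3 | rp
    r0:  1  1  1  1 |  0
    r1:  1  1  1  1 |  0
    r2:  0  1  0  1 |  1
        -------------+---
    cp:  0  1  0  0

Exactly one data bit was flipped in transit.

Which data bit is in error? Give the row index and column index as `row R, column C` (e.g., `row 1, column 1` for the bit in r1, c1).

row 2, column 3

Recompute each row's even parity and compare to rp:
  r0: data parity 0, sent rp 0 → ok
  r1: data parity 0, sent rp 0 → ok
  r2: data parity 0, sent rp 1 → mismatch
Recompute each column's even parity and compare to cp:
  c0: data parity 0, sent cp 0 → ok
  c1: data parity 1, sent cp 1 → ok
  c2: data parity 0, sent cp 0 → ok
  c3: data parity 1, sent cp 0 → mismatch
Exactly one row (r2) and one column (c3) fail → the flipped bit is at their intersection.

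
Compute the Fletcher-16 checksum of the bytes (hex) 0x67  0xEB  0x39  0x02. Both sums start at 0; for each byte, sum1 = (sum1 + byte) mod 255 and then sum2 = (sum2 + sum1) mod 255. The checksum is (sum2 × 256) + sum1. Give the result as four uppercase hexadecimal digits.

Running sums (mod 255):
  after byte 0 (0x67): sum1=103, sum2=103
  after byte 1 (0xEB): sum1=83, sum2=186
  after byte 2 (0x39): sum1=140, sum2=71
  after byte 3 (0x02): sum1=142, sum2=213
Checksum = sum2·256 + sum1 = 213·256 + 142 = 54670 = 0xD58E.

D58E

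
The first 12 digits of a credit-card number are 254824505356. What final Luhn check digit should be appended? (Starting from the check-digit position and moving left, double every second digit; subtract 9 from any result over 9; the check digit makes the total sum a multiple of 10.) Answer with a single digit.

2

Partial digits right→left: 6 5 3 5 0 5 4 2 8 4 5 2
Double every second digit counting from the check-digit position (so the 1st, 3rd, 5th, ... of the partial from the right).
  doubled (with −9 where >9): 3 6 0 8 7 1 → sum 25
  kept as-is: 5 5 5 2 4 2 → sum 23
Total = 25 + 23 = 48.
Check digit = (10 − (48 mod 10)) mod 10 = 2.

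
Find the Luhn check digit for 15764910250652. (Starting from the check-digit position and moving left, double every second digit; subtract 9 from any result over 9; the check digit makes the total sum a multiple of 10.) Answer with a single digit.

9

Partial digits right→left: 2 5 6 0 5 2 0 1 9 4 6 7 5 1
Double every second digit counting from the check-digit position (so the 1st, 3rd, 5th, ... of the partial from the right).
  doubled (with −9 where >9): 4 3 1 0 9 3 1 → sum 21
  kept as-is: 5 0 2 1 4 7 1 → sum 20
Total = 21 + 20 = 41.
Check digit = (10 − (41 mod 10)) mod 10 = 9.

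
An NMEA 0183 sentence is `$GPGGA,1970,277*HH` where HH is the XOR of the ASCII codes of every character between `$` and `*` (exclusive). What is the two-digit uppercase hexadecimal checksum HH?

6B

XOR the ASCII codes of the payload characters:
  'G' = 0x47 → acc = 0x47
  'P' = 0x50 → acc = 0x17
  'G' = 0x47 → acc = 0x50
  'G' = 0x47 → acc = 0x17
  'A' = 0x41 → acc = 0x56
  ',' = 0x2C → acc = 0x7A
  '1' = 0x31 → acc = 0x4B
  '9' = 0x39 → acc = 0x72
  '7' = 0x37 → acc = 0x45
  '0' = 0x30 → acc = 0x75
  ',' = 0x2C → acc = 0x59
  '2' = 0x32 → acc = 0x6B
  '7' = 0x37 → acc = 0x5C
  '7' = 0x37 → acc = 0x6B
Checksum = 0x6B.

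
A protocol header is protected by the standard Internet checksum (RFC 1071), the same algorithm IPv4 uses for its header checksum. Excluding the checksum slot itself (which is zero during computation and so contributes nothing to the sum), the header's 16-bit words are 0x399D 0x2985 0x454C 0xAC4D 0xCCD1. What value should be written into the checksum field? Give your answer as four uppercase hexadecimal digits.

DE71

One's-complement addition (fold any carry out of bit 15 back into bit 0):
  0x399D + 0x2985 = 0x06322
  0x6322 + 0x454C = 0x0A86E
  0xA86E + 0xAC4D = 0x154BB → wrap carry → 0x54BC
  0x54BC + 0xCCD1 = 0x1218D → wrap carry → 0x218E
One's-complement sum = 0x218E.
Checksum = ~0x218E & 0xFFFF = 0xDE71.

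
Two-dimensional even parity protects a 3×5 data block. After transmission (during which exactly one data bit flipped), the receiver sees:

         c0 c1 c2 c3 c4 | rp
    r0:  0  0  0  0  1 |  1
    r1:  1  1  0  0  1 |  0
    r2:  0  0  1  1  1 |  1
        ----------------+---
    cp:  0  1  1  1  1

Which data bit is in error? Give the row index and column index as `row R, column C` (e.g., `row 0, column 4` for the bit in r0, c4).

row 1, column 0

Recompute each row's even parity and compare to rp:
  r0: data parity 1, sent rp 1 → ok
  r1: data parity 1, sent rp 0 → mismatch
  r2: data parity 1, sent rp 1 → ok
Recompute each column's even parity and compare to cp:
  c0: data parity 1, sent cp 0 → mismatch
  c1: data parity 1, sent cp 1 → ok
  c2: data parity 1, sent cp 1 → ok
  c3: data parity 1, sent cp 1 → ok
  c4: data parity 1, sent cp 1 → ok
Exactly one row (r1) and one column (c0) fail → the flipped bit is at their intersection.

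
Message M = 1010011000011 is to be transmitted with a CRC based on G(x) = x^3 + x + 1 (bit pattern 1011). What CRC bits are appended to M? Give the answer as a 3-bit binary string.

101

Append 3 zeros: 1010011000011000. Divide by 1011 (XOR where the leading bit is 1):
  pos 0: 1010 XOR 1011 = 0001
  pos 3: 1011 XOR 1011 = 0000
  pos 11: 1100 XOR 1011 = 0111
  pos 12: 1110 XOR 1011 = 0101
Remainder (last 3 bits) = 101. This is the CRC / FCS.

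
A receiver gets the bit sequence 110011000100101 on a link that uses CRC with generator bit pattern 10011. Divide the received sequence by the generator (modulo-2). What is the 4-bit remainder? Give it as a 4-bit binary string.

Modulo-2 division of 110011000100101 by 10011:
  pos 0: 11001 XOR 10011 = 01010
  pos 1: 10101 XOR 10011 = 00110
  pos 3: 11000 XOR 10011 = 01011
  pos 4: 10110 XOR 10011 = 00101
  pos 6: 10110 XOR 10011 = 00101
  pos 8: 10101 XOR 10011 = 00110
  pos 10: 11001 XOR 10011 = 01010
Remainder = 1010 (nonzero — an error is detected).

1010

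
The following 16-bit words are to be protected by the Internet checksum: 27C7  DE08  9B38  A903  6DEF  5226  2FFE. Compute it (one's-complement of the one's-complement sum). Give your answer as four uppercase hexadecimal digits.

C5DF

One's-complement addition (fold any carry out of bit 15 back into bit 0):
  0x27C7 + 0xDE08 = 0x105CF → wrap carry → 0x05D0
  0x05D0 + 0x9B38 = 0x0A108
  0xA108 + 0xA903 = 0x14A0B → wrap carry → 0x4A0C
  0x4A0C + 0x6DEF = 0x0B7FB
  0xB7FB + 0x5226 = 0x10A21 → wrap carry → 0x0A22
  0x0A22 + 0x2FFE = 0x03A20
One's-complement sum = 0x3A20.
Checksum = ~0x3A20 & 0xFFFF = 0xC5DF.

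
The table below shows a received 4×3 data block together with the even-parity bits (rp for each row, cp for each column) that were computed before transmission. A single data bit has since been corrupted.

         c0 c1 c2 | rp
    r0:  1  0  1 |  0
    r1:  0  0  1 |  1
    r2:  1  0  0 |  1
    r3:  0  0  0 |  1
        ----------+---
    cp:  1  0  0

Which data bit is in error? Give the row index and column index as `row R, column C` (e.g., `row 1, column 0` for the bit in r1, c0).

Recompute each row's even parity and compare to rp:
  r0: data parity 0, sent rp 0 → ok
  r1: data parity 1, sent rp 1 → ok
  r2: data parity 1, sent rp 1 → ok
  r3: data parity 0, sent rp 1 → mismatch
Recompute each column's even parity and compare to cp:
  c0: data parity 0, sent cp 1 → mismatch
  c1: data parity 0, sent cp 0 → ok
  c2: data parity 0, sent cp 0 → ok
Exactly one row (r3) and one column (c0) fail → the flipped bit is at their intersection.

row 3, column 0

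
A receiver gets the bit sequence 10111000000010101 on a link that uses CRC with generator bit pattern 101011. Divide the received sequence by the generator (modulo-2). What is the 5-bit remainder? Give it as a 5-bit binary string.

00111

Modulo-2 division of 10111000000010101 by 101011:
  pos 0: 101110 XOR 101011 = 000101
  pos 3: 101000 XOR 101011 = 000011
  pos 7: 110001 XOR 101011 = 011010
  pos 8: 110100 XOR 101011 = 011111
  pos 9: 111111 XOR 101011 = 010100
  pos 10: 101000 XOR 101011 = 000011
Remainder = 00111 (nonzero — an error is detected).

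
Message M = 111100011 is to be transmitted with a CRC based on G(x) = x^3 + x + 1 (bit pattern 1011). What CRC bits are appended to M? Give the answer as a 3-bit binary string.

Append 3 zeros: 111100011000. Divide by 1011 (XOR where the leading bit is 1):
  pos 0: 1111 XOR 1011 = 0100
  pos 1: 1000 XOR 1011 = 0011
  pos 3: 1100 XOR 1011 = 0111
  pos 4: 1111 XOR 1011 = 0100
  pos 5: 1001 XOR 1011 = 0010
  pos 7: 1000 XOR 1011 = 0011
Remainder (last 3 bits) = 110. This is the CRC / FCS.

110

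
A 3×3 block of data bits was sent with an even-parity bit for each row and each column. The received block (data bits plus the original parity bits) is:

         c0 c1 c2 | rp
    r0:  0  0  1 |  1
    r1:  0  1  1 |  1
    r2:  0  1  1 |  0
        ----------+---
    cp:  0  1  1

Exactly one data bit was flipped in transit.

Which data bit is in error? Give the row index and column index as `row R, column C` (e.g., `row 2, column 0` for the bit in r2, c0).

Recompute each row's even parity and compare to rp:
  r0: data parity 1, sent rp 1 → ok
  r1: data parity 0, sent rp 1 → mismatch
  r2: data parity 0, sent rp 0 → ok
Recompute each column's even parity and compare to cp:
  c0: data parity 0, sent cp 0 → ok
  c1: data parity 0, sent cp 1 → mismatch
  c2: data parity 1, sent cp 1 → ok
Exactly one row (r1) and one column (c1) fail → the flipped bit is at their intersection.

row 1, column 1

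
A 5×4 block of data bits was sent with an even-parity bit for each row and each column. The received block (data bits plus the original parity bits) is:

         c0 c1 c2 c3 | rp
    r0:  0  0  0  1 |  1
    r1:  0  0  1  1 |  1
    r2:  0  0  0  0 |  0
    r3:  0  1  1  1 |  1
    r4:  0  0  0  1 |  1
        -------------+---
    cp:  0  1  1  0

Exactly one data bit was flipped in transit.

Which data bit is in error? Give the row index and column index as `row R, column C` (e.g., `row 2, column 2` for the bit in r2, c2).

Recompute each row's even parity and compare to rp:
  r0: data parity 1, sent rp 1 → ok
  r1: data parity 0, sent rp 1 → mismatch
  r2: data parity 0, sent rp 0 → ok
  r3: data parity 1, sent rp 1 → ok
  r4: data parity 1, sent rp 1 → ok
Recompute each column's even parity and compare to cp:
  c0: data parity 0, sent cp 0 → ok
  c1: data parity 1, sent cp 1 → ok
  c2: data parity 0, sent cp 1 → mismatch
  c3: data parity 0, sent cp 0 → ok
Exactly one row (r1) and one column (c2) fail → the flipped bit is at their intersection.

row 1, column 2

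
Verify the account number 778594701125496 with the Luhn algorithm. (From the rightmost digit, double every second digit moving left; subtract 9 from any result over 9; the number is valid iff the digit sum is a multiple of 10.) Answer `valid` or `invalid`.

valid

From the right, keep odd positions and double even positions (subtract 9 from any doubled value over 9):
  doubled (positions 2,4,...): 9 1 2 0 8 1 5 → sum 26
  kept (positions 1,3,...): 6 4 2 1 7 9 8 7 → sum 44
Total = 70.
70 mod 10 = 0, so the number is valid.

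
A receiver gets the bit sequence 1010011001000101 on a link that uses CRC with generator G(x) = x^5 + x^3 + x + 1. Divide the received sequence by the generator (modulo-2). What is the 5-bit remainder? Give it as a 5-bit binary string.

00010

Modulo-2 division of 1010011001000101 by 101011:
  pos 0: 101001 XOR 101011 = 000010
  pos 4: 101001 XOR 101011 = 000010
  pos 8: 100001 XOR 101011 = 001010
  pos 10: 101001 XOR 101011 = 000010
Remainder = 00010 (nonzero — an error is detected).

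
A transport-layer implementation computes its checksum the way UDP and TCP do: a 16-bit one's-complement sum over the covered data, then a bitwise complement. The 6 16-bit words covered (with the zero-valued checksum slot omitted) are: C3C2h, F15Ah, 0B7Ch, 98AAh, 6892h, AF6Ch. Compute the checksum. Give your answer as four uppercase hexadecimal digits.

8EBC

One's-complement addition (fold any carry out of bit 15 back into bit 0):
  0xC3C2 + 0xF15A = 0x1B51C → wrap carry → 0xB51D
  0xB51D + 0x0B7C = 0x0C099
  0xC099 + 0x98AA = 0x15943 → wrap carry → 0x5944
  0x5944 + 0x6892 = 0x0C1D6
  0xC1D6 + 0xAF6C = 0x17142 → wrap carry → 0x7143
One's-complement sum = 0x7143.
Checksum = ~0x7143 & 0xFFFF = 0x8EBC.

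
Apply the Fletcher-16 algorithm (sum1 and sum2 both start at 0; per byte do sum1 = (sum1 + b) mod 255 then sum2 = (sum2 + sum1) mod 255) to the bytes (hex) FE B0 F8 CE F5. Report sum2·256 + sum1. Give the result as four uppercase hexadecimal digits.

3C6D

Running sums (mod 255):
  after byte 0 (FE): sum1=254, sum2=254
  after byte 1 (B0): sum1=175, sum2=174
  after byte 2 (F8): sum1=168, sum2=87
  after byte 3 (CE): sum1=119, sum2=206
  after byte 4 (F5): sum1=109, sum2=60
Checksum = sum2·256 + sum1 = 60·256 + 109 = 15469 = 0x3C6D.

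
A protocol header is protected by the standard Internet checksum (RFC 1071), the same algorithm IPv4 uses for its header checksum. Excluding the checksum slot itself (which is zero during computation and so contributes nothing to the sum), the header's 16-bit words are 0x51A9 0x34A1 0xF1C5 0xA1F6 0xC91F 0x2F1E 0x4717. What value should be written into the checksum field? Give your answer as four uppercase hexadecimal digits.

One's-complement addition (fold any carry out of bit 15 back into bit 0):
  0x51A9 + 0x34A1 = 0x0864A
  0x864A + 0xF1C5 = 0x1780F → wrap carry → 0x7810
  0x7810 + 0xA1F6 = 0x11A06 → wrap carry → 0x1A07
  0x1A07 + 0xC91F = 0x0E326
  0xE326 + 0x2F1E = 0x11244 → wrap carry → 0x1245
  0x1245 + 0x4717 = 0x0595C
One's-complement sum = 0x595C.
Checksum = ~0x595C & 0xFFFF = 0xA6A3.

A6A3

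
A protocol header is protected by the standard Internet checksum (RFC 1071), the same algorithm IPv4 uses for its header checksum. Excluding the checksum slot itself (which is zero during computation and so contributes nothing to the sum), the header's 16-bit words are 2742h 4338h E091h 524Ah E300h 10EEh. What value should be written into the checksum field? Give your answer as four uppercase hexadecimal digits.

One's-complement addition (fold any carry out of bit 15 back into bit 0):
  0x2742 + 0x4338 = 0x06A7A
  0x6A7A + 0xE091 = 0x14B0B → wrap carry → 0x4B0C
  0x4B0C + 0x524A = 0x09D56
  0x9D56 + 0xE300 = 0x18056 → wrap carry → 0x8057
  0x8057 + 0x10EE = 0x09145
One's-complement sum = 0x9145.
Checksum = ~0x9145 & 0xFFFF = 0x6EBA.

6EBA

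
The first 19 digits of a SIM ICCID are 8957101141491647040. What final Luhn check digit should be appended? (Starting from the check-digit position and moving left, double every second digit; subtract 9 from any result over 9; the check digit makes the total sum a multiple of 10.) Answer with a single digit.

8

Partial digits right→left: 0 4 0 7 4 6 1 9 4 1 4 1 1 0 1 7 5 9 8
Double every second digit counting from the check-digit position (so the 1st, 3rd, 5th, ... of the partial from the right).
  doubled (with −9 where >9): 0 0 8 2 8 8 2 2 1 7 → sum 38
  kept as-is: 4 7 6 9 1 1 0 7 9 → sum 44
Total = 38 + 44 = 82.
Check digit = (10 − (82 mod 10)) mod 10 = 8.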